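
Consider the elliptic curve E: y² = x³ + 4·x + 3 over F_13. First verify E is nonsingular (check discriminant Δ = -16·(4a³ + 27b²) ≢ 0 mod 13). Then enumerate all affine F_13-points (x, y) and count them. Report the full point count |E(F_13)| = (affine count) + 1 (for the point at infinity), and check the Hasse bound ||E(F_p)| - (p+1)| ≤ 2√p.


Affine points = {(0, 4), (0, 9), (3, 4), (3, 9), (6, 3), (6, 10), (7, 6), (7, 7), (8, 1), (8, 12), (9, 1), (9, 12), (10, 4), (10, 9), (11, 0)}; affine count = 15; |E(F_13)| = 16.

Discriminant check: Δ ∝ 4a³ + 27b² = 4·4³ + 27·3² = 4·64 + 27·9 ≡ 5 (mod 13). Nonzero ⇒ E is nonsingular.
For each x ∈ F_13, compute rhs = x³ + 4·x + 3 mod 13, then count y ∈ F_13 with y² ≡ rhs.
  x = 0: rhs = 3, matching y values: 4, 9 (2 points).
  x = 1: rhs = 8, matching y values: none (0 points).
  x = 2: rhs = 6, matching y values: none (0 points).
  x = 3: rhs = 3, matching y values: 4, 9 (2 points).
  x = 4: rhs = 5, matching y values: none (0 points).
  x = 5: rhs = 5, matching y values: none (0 points).
  x = 6: rhs = 9, matching y values: 3, 10 (2 points).
  x = 7: rhs = 10, matching y values: 6, 7 (2 points).
  x = 8: rhs = 1, matching y values: 1, 12 (2 points).
  x = 9: rhs = 1, matching y values: 1, 12 (2 points).
  x = 10: rhs = 3, matching y values: 4, 9 (2 points).
  x = 11: rhs = 0, matching y values: 0 (1 points).
  x = 12: rhs = 11, matching y values: none (0 points).
Total affine count: 15.
Full point count |E(F_13)| = 15 + 1 = 16.
Hasse bound: |16 − (13+1)| = |2| = 2 ≤ 2√13 ≈ 7.2111 ✓.


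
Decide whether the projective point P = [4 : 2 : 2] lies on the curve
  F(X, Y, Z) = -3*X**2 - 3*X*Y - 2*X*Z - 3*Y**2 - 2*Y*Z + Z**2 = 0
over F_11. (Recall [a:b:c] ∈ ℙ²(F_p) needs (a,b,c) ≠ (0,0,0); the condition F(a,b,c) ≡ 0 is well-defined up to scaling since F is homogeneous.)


F(4,2,2) ≡ 6 (mod 11); P is NOT on the curve.

Evaluate F(4, 2, 2) term-by-term (mod 11).
  -3*X**2 ↦ -3·16·1·1 = -48
  -3*X*Y ↦ -3·4·2·1 = -24
  -2*X*Z ↦ -2·4·1·2 = -16
  -3*Y**2 ↦ -3·1·4·1 = -12
  -2*Y*Z ↦ -2·1·2·2 = -8
  Z**2 ↦ 1·1·1·4 = 4
Sum: F(4, 2, 2) = (-48) + (-24) + (-16) + (-12) + (-8) + (4) = -104.
Reducing mod 11: -104 ≡ 6 (mod 11).
Since F(a, b, c) ≡ 6 ≠ 0 (mod 11), P does NOT lie on the curve.


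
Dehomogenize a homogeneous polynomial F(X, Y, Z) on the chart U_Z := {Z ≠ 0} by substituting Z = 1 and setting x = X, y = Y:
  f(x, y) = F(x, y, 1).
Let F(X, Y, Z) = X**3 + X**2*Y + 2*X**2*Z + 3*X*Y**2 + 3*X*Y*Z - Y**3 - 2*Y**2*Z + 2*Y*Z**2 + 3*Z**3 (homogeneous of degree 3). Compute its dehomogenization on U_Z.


f(x, y) = x**3 + x**2*y + 2*x**2 + 3*x*y**2 + 3*x*y - y**3 - 2*y**2 + 2*y + 3

On U_Z we set Z = 1. Each monomial c·X^i·Y^j·Z^k in F becomes c·x^i·y^j·1^k = c·x^i·y^j.
Substituting Z = 1: F(X, Y, 1) = x**3 + x**2*y + 2*x**2 + 3*x*y**2 + 3*x*y - y**3 - 2*y**2 + 2*y + 3.
Note: deg(f) ≤ deg(F) = 3; strict inequality happens when F is divisible by Z (lost terms).


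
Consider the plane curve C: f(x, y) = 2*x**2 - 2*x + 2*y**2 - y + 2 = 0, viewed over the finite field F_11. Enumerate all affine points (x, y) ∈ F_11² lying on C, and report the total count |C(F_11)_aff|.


Affine F_11-points: {(6, 3)}; count = 1.

For each of the 121 pairs (x, y) ∈ F_11², evaluate f(x, y) mod 11. Record the zeros.
  x = 0: [0↦2, 1↦3, 2↦8, 3↦6, 4↦8, 5↦3, 6↦2, 7↦5, 8↦1, 9↦1, 10↦5]  zeros at y ∈ ∅
  x = 1: [0↦2, 1↦3, 2↦8, 3↦6, 4↦8, 5↦3, 6↦2, 7↦5, 8↦1, 9↦1, 10↦5]  zeros at y ∈ ∅
  x = 2: [0↦6, 1↦7, 2↦1, 3↦10, 4↦1, 5↦7, 6↦6, 7↦9, 8↦5, 9↦5, 10↦9]  zeros at y ∈ ∅
  x = 3: [0↦3, 1↦4, 2↦9, 3↦7, 4↦9, 5↦4, 6↦3, 7↦6, 8↦2, 9↦2, 10↦6]  zeros at y ∈ ∅
  x = 4: [0↦4, 1↦5, 2↦10, 3↦8, 4↦10, 5↦5, 6↦4, 7↦7, 8↦3, 9↦3, 10↦7]  zeros at y ∈ ∅
  x = 5: [0↦9, 1↦10, 2↦4, 3↦2, 4↦4, 5↦10, 6↦9, 7↦1, 8↦8, 9↦8, 10↦1]  zeros at y ∈ ∅
  x = 6: [0↦7, 1↦8, 2↦2, 3↦0, 4↦2, 5↦8, 6↦7, 7↦10, 8↦6, 9↦6, 10↦10]  zeros at y ∈ {3}
  x = 7: [0↦9, 1↦10, 2↦4, 3↦2, 4↦4, 5↦10, 6↦9, 7↦1, 8↦8, 9↦8, 10↦1]  zeros at y ∈ ∅
  x = 8: [0↦4, 1↦5, 2↦10, 3↦8, 4↦10, 5↦5, 6↦4, 7↦7, 8↦3, 9↦3, 10↦7]  zeros at y ∈ ∅
  x = 9: [0↦3, 1↦4, 2↦9, 3↦7, 4↦9, 5↦4, 6↦3, 7↦6, 8↦2, 9↦2, 10↦6]  zeros at y ∈ ∅
  x = 10: [0↦6, 1↦7, 2↦1, 3↦10, 4↦1, 5↦7, 6↦6, 7↦9, 8↦5, 9↦5, 10↦9]  zeros at y ∈ ∅
Collecting zeros: affine points = {(6, 3)}.
Total count |C(F_11)_aff| = 1.


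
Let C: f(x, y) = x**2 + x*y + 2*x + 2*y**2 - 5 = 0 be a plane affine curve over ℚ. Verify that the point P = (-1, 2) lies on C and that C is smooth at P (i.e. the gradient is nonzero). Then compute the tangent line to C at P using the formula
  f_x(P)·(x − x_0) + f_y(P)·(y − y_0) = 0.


Tangent line at P: 2*x + 7*y - 12 = 0.

Step 1: f(-1, 2) = 0, so P lies on C.
Step 2: partial derivatives
  f_x(x, y) = 2*x + y + 2, f_y(x, y) = x + 4*y.
  f_x(P) = 2, f_y(P) = 7 (gradient nonzero, so P is smooth).
Step 3: tangent line at P: 2·(x − -1) + 7·(y − 2) = 0.
Expanding: 2*x + 7*y - 12 = 0.


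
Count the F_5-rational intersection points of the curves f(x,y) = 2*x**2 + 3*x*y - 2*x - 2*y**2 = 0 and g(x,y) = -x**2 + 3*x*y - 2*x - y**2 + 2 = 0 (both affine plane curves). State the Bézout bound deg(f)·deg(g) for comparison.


Common zeros: {(1, 4), (4, 4)}; count = 2; Bézout bound = 4.

deg(f) = 2, deg(g) = 2, so Bézout bound = 4.
Scan x ∈ F_5. For each x, list the y ∈ F_5 with f(x, y) ≡ 0 and those with g(x, y) ≡ 0 (mod 5); the common zeros in that column are the intersection.
  x = 0: f ≡ 0 at y ∈ {0}; g ≡ 0 at y ∈ ∅; common: ∅.
  x = 1: f ≡ 0 at y ∈ {0, 4}; g ≡ 0 at y ∈ {4}; common: {4}.
  x = 2: f ≡ 0 at y ∈ ∅; g ≡ 0 at y ∈ ∅; common: ∅.
  x = 3: f ≡ 0 at y ∈ ∅; g ≡ 0 at y ∈ {1, 3}; common: ∅.
  x = 4: f ≡ 0 at y ∈ {2, 4}; g ≡ 0 at y ∈ {3, 4}; common: {4}.
Collecting: common zeros = {(1, 4), (4, 4)}, so the count is 2.
Comparison with the Bézout bound: 2 ≤ 4 = deg(f)·deg(g), as expected for curves with no common component (the affine F_5-count falls short of the bound because intersections may lie at infinity, over extension fields, or carry multiplicity).


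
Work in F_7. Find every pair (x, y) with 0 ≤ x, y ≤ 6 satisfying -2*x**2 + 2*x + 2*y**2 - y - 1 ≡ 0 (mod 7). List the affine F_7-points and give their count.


Affine F_7-points: {(0, 1), (0, 3), (1, 1), (1, 3), (3, 2), (5, 2)}; count = 6.

For each of the 49 pairs (x, y) ∈ F_7², evaluate f(x, y) mod 7. Record the zeros.
  x = 0: [0↦6, 1↦0, 2↦5, 3↦0, 4↦6, 5↦2, 6↦2]  zeros at y ∈ {1, 3}
  x = 1: [0↦6, 1↦0, 2↦5, 3↦0, 4↦6, 5↦2, 6↦2]  zeros at y ∈ {1, 3}
  x = 2: [0↦2, 1↦3, 2↦1, 3↦3, 4↦2, 5↦5, 6↦5]  zeros at y ∈ ∅
  x = 3: [0↦1, 1↦2, 2↦0, 3↦2, 4↦1, 5↦4, 6↦4]  zeros at y ∈ {2}
  x = 4: [0↦3, 1↦4, 2↦2, 3↦4, 4↦3, 5↦6, 6↦6]  zeros at y ∈ ∅
  x = 5: [0↦1, 1↦2, 2↦0, 3↦2, 4↦1, 5↦4, 6↦4]  zeros at y ∈ {2}
  x = 6: [0↦2, 1↦3, 2↦1, 3↦3, 4↦2, 5↦5, 6↦5]  zeros at y ∈ ∅
Collecting zeros: affine points = {(0, 1), (0, 3), (1, 1), (1, 3), (3, 2), (5, 2)}.
Total count |C(F_7)_aff| = 6.


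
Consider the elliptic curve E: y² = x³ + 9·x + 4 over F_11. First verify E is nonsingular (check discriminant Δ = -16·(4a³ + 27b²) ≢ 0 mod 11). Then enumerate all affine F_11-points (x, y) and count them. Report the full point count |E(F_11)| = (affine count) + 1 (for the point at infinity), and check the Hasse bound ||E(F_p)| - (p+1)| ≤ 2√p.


Affine points = {(0, 2), (0, 9), (1, 5), (1, 6), (3, 5), (3, 6), (4, 4), (4, 7), (5, 3), (5, 8), (7, 5), (7, 6), (8, 4), (8, 7), (9, 0), (10, 4), (10, 7)}; affine count = 17; |E(F_11)| = 18.

Discriminant check: Δ ∝ 4a³ + 27b² = 4·9³ + 27·4² = 4·729 + 27·16 ≡ 4 (mod 11). Nonzero ⇒ E is nonsingular.
For each x ∈ F_11, compute rhs = x³ + 9·x + 4 mod 11, then count y ∈ F_11 with y² ≡ rhs.
  x = 0: rhs = 4, matching y values: 2, 9 (2 points).
  x = 1: rhs = 3, matching y values: 5, 6 (2 points).
  x = 2: rhs = 8, matching y values: none (0 points).
  x = 3: rhs = 3, matching y values: 5, 6 (2 points).
  x = 4: rhs = 5, matching y values: 4, 7 (2 points).
  x = 5: rhs = 9, matching y values: 3, 8 (2 points).
  x = 6: rhs = 10, matching y values: none (0 points).
  x = 7: rhs = 3, matching y values: 5, 6 (2 points).
  x = 8: rhs = 5, matching y values: 4, 7 (2 points).
  x = 9: rhs = 0, matching y values: 0 (1 points).
  x = 10: rhs = 5, matching y values: 4, 7 (2 points).
Total affine count: 17.
Full point count |E(F_11)| = 17 + 1 = 18.
Hasse bound: |18 − (11+1)| = |6| = 6 ≤ 2√11 ≈ 6.6332 ✓.


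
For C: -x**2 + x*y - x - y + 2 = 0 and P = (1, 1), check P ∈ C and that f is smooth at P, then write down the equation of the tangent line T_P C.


Tangent line at P: 2 - 2*x = 0.

Step 1: f(1, 1) = 0, so P lies on C.
Step 2: partial derivatives
  f_x(x, y) = -2*x + y - 1, f_y(x, y) = x - 1.
  f_x(P) = -2, f_y(P) = 0 (gradient nonzero, so P is smooth).
Step 3: tangent line at P: -2·(x − 1) + 0·(y − 1) = 0.
Expanding: 2 - 2*x = 0.


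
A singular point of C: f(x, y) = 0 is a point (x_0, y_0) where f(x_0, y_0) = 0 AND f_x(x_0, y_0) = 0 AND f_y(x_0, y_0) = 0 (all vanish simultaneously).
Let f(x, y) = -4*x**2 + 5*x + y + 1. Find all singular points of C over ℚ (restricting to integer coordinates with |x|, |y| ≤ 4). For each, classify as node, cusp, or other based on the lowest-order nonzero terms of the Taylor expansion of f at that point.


No singular points in the scanned grid; C is smooth there.

Compute partial derivatives:
  f_x = 5 - 8*x.
  f_y = 1.
f_y = 1 is a nonzero constant, so f_y never vanishes: no point (x, y) can satisfy f = f_x = f_y = 0. In particular no (x, y) ∈ {−4, ..., 4}² is singular; the curve is smooth.


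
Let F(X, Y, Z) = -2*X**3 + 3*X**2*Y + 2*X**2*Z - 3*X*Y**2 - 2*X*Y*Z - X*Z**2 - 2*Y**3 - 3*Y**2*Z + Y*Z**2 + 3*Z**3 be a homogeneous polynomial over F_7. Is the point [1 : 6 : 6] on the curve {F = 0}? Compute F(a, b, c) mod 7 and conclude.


F(1,6,6) ≡ 2 (mod 7); P is NOT on the curve.

Evaluate F(1, 6, 6) term-by-term (mod 7).
  -2*X**3 ↦ -2·1·1·1 = -2
  3*X**2*Y ↦ 3·1·6·1 = 18
  2*X**2*Z ↦ 2·1·1·6 = 12
  -3*X*Y**2 ↦ -3·1·36·1 = -108
  -2*X*Y*Z ↦ -2·1·6·6 = -72
  -X*Z**2 ↦ -1·1·1·36 = -36
  -2*Y**3 ↦ -2·1·216·1 = -432
  -3*Y**2*Z ↦ -3·1·36·6 = -648
  Y*Z**2 ↦ 1·1·6·36 = 216
  3*Z**3 ↦ 3·1·1·216 = 648
Sum: F(1, 6, 6) = (-2) + (18) + (12) + (-108) + (-72) + (-36) + (-432) + (-648) + (216) + (648) = -404.
Reducing mod 7: -404 ≡ 2 (mod 7).
Since F(a, b, c) ≡ 2 ≠ 0 (mod 7), P does NOT lie on the curve.


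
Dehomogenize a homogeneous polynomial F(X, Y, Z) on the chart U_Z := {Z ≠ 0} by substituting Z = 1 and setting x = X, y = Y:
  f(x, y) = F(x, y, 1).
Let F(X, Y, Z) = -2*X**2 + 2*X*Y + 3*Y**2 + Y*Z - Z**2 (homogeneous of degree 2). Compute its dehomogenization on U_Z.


f(x, y) = -2*x**2 + 2*x*y + 3*y**2 + y - 1

On U_Z we set Z = 1. Each monomial c·X^i·Y^j·Z^k in F becomes c·x^i·y^j·1^k = c·x^i·y^j.
Substituting Z = 1: F(X, Y, 1) = -2*x**2 + 2*x*y + 3*y**2 + y - 1.
Note: deg(f) ≤ deg(F) = 2; strict inequality happens when F is divisible by Z (lost terms).


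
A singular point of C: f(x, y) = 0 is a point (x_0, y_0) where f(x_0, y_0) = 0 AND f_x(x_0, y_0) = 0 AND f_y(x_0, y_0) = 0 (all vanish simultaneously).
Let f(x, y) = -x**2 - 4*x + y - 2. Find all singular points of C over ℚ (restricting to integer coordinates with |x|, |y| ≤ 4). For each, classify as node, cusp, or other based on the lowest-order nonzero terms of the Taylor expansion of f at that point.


No singular points in the scanned grid; C is smooth there.

Compute partial derivatives:
  f_x = -2*x - 4.
  f_y = 1.
f_y = 1 is a nonzero constant, so f_y never vanishes: no point (x, y) can satisfy f = f_x = f_y = 0. In particular no (x, y) ∈ {−4, ..., 4}² is singular; the curve is smooth.


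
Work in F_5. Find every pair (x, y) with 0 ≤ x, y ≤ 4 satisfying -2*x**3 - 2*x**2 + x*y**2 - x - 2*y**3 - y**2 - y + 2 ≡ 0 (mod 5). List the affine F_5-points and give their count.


Affine F_5-points: {(0, 2), (1, 3), (1, 4), (2, 4)}; count = 4.

For each of the 25 pairs (x, y) ∈ F_5², evaluate f(x, y) mod 5. Record the zeros.
  x = 0: [0↦2, 1↦3, 2↦0, 3↦1, 4↦4]  zeros at y ∈ {2}
  x = 1: [0↦2, 1↦4, 2↦4, 3↦0, 4↦0]  zeros at y ∈ {3, 4}
  x = 2: [0↦1, 1↦4, 2↦2, 3↦3, 4↦0]  zeros at y ∈ {4}
  x = 3: [0↦2, 1↦1, 2↦2, 3↦3, 4↦2]  zeros at y ∈ ∅
  x = 4: [0↦3, 1↦3, 2↦2, 3↦3, 4↦4]  zeros at y ∈ ∅
Collecting zeros: affine points = {(0, 2), (1, 3), (1, 4), (2, 4)}.
Total count |C(F_5)_aff| = 4.


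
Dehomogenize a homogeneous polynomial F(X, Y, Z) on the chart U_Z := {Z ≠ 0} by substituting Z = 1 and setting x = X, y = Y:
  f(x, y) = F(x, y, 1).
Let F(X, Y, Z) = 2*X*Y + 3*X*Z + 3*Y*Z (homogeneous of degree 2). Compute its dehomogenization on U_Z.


f(x, y) = 2*x*y + 3*x + 3*y

On U_Z we set Z = 1. Each monomial c·X^i·Y^j·Z^k in F becomes c·x^i·y^j·1^k = c·x^i·y^j.
Substituting Z = 1: F(X, Y, 1) = 2*x*y + 3*x + 3*y.
Note: deg(f) ≤ deg(F) = 2; strict inequality happens when F is divisible by Z (lost terms).


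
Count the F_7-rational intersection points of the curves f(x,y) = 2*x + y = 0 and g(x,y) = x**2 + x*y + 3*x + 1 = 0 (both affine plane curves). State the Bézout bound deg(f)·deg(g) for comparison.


Common zeros: ∅; count = 0; Bézout bound = 2.

deg(f) = 1, deg(g) = 2, so Bézout bound = 2.
Scan x ∈ F_7. For each x, list the y ∈ F_7 with f(x, y) ≡ 0 and those with g(x, y) ≡ 0 (mod 7); the common zeros in that column are the intersection.
  x = 0: f ≡ 0 at y ∈ {0}; g ≡ 0 at y ∈ ∅; common: ∅.
  x = 1: f ≡ 0 at y ∈ {5}; g ≡ 0 at y ∈ {2}; common: ∅.
  x = 2: f ≡ 0 at y ∈ {3}; g ≡ 0 at y ∈ {5}; common: ∅.
  x = 3: f ≡ 0 at y ∈ {1}; g ≡ 0 at y ∈ {3}; common: ∅.
  x = 4: f ≡ 0 at y ∈ {6}; g ≡ 0 at y ∈ {5}; common: ∅.
  x = 5: f ≡ 0 at y ∈ {4}; g ≡ 0 at y ∈ {3}; common: ∅.
  x = 6: f ≡ 0 at y ∈ {2}; g ≡ 0 at y ∈ {6}; common: ∅.
Collecting: common zeros = ∅, so the count is 0.
Comparison with the Bézout bound: 0 ≤ 2 = deg(f)·deg(g), as expected for curves with no common component (the affine F_7-count falls short of the bound because intersections may lie at infinity, over extension fields, or carry multiplicity).


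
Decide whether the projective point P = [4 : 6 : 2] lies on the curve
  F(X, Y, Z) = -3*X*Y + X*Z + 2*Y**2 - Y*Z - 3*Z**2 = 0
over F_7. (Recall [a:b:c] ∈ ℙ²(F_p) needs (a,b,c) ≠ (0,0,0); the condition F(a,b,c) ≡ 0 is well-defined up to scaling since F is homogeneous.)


F(4,6,2) ≡ 5 (mod 7); P is NOT on the curve.

Evaluate F(4, 6, 2) term-by-term (mod 7).
  -3*X*Y ↦ -3·4·6·1 = -72
  X*Z ↦ 1·4·1·2 = 8
  2*Y**2 ↦ 2·1·36·1 = 72
  -Y*Z ↦ -1·1·6·2 = -12
  -3*Z**2 ↦ -3·1·1·4 = -12
Sum: F(4, 6, 2) = (-72) + (8) + (72) + (-12) + (-12) = -16.
Reducing mod 7: -16 ≡ 5 (mod 7).
Since F(a, b, c) ≡ 5 ≠ 0 (mod 7), P does NOT lie on the curve.


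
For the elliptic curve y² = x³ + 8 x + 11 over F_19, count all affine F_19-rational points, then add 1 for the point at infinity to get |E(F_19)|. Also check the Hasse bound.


Affine points = {(0, 7), (0, 12), (1, 1), (1, 18), (2, 4), (2, 15), (3, 9), (3, 10), (5, 9), (5, 10), (6, 3), (6, 16), (7, 7), (7, 12), (8, 6), (8, 13), (11, 9), (11, 10), (12, 7), (12, 12), (14, 6), (14, 13), (16, 6), (16, 13), (17, 5), (17, 14)}; affine count = 26; |E(F_19)| = 27.

Discriminant check: Δ ∝ 4a³ + 27b² = 4·8³ + 27·11² = 4·512 + 27·121 ≡ 14 (mod 19). Nonzero ⇒ E is nonsingular.
For each x ∈ F_19, compute rhs = x³ + 8·x + 11 mod 19, then count y ∈ F_19 with y² ≡ rhs.
  x = 0: rhs = 11, matching y values: 7, 12 (2 points).
  x = 1: rhs = 1, matching y values: 1, 18 (2 points).
  x = 2: rhs = 16, matching y values: 4, 15 (2 points).
  x = 3: rhs = 5, matching y values: 9, 10 (2 points).
  x = 4: rhs = 12, matching y values: none (0 points).
  x = 5: rhs = 5, matching y values: 9, 10 (2 points).
  x = 6: rhs = 9, matching y values: 3, 16 (2 points).
  x = 7: rhs = 11, matching y values: 7, 12 (2 points).
  x = 8: rhs = 17, matching y values: 6, 13 (2 points).
  x = 9: rhs = 14, matching y values: none (0 points).
  x = 10: rhs = 8, matching y values: none (0 points).
  x = 11: rhs = 5, matching y values: 9, 10 (2 points).
  x = 12: rhs = 11, matching y values: 7, 12 (2 points).
  x = 13: rhs = 13, matching y values: none (0 points).
  x = 14: rhs = 17, matching y values: 6, 13 (2 points).
  x = 15: rhs = 10, matching y values: none (0 points).
  x = 16: rhs = 17, matching y values: 6, 13 (2 points).
  x = 17: rhs = 6, matching y values: 5, 14 (2 points).
  x = 18: rhs = 2, matching y values: none (0 points).
Total affine count: 26.
Full point count |E(F_19)| = 26 + 1 = 27.
Hasse bound: |27 − (19+1)| = |7| = 7 ≤ 2√19 ≈ 8.7178 ✓.


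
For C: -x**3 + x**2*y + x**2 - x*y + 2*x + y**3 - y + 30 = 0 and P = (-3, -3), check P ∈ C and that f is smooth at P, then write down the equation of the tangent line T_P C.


Tangent line at P: -10*x + 38*y + 84 = 0.

Step 1: f(-3, -3) = 0, so P lies on C.
Step 2: partial derivatives
  f_x(x, y) = -3*x**2 + 2*x*y + 2*x - y + 2, f_y(x, y) = x**2 - x + 3*y**2 - 1.
  f_x(P) = -10, f_y(P) = 38 (gradient nonzero, so P is smooth).
Step 3: tangent line at P: -10·(x − -3) + 38·(y − -3) = 0.
Expanding: -10*x + 38*y + 84 = 0.


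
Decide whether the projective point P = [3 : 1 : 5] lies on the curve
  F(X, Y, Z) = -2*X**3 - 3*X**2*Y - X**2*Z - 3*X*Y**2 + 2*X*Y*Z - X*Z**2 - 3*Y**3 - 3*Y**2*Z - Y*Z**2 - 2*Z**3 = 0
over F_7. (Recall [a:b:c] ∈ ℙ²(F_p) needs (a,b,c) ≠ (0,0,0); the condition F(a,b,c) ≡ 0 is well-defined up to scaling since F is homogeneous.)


F(3,1,5) ≡ 3 (mod 7); P is NOT on the curve.

Evaluate F(3, 1, 5) term-by-term (mod 7).
  -2*X**3 ↦ -2·27·1·1 = -54
  -3*X**2*Y ↦ -3·9·1·1 = -27
  -X**2*Z ↦ -1·9·1·5 = -45
  -3*X*Y**2 ↦ -3·3·1·1 = -9
  2*X*Y*Z ↦ 2·3·1·5 = 30
  -X*Z**2 ↦ -1·3·1·25 = -75
  -3*Y**3 ↦ -3·1·1·1 = -3
  -3*Y**2*Z ↦ -3·1·1·5 = -15
  -Y*Z**2 ↦ -1·1·1·25 = -25
  -2*Z**3 ↦ -2·1·1·125 = -250
Sum: F(3, 1, 5) = (-54) + (-27) + (-45) + (-9) + (30) + (-75) + (-3) + (-15) + (-25) + (-250) = -473.
Reducing mod 7: -473 ≡ 3 (mod 7).
Since F(a, b, c) ≡ 3 ≠ 0 (mod 7), P does NOT lie on the curve.


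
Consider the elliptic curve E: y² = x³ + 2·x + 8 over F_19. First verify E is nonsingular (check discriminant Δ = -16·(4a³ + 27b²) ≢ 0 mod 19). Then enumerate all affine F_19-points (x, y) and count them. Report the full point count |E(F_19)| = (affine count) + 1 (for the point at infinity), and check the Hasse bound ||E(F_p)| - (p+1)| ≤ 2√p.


Affine points = {(1, 7), (1, 12), (2, 1), (2, 18), (4, 2), (4, 17), (7, 2), (7, 17), (8, 2), (8, 17), (14, 5), (14, 14), (18, 9), (18, 10)}; affine count = 14; |E(F_19)| = 15.

Discriminant check: Δ ∝ 4a³ + 27b² = 4·2³ + 27·8² = 4·8 + 27·64 ≡ 12 (mod 19). Nonzero ⇒ E is nonsingular.
For each x ∈ F_19, compute rhs = x³ + 2·x + 8 mod 19, then count y ∈ F_19 with y² ≡ rhs.
  x = 0: rhs = 8, matching y values: none (0 points).
  x = 1: rhs = 11, matching y values: 7, 12 (2 points).
  x = 2: rhs = 1, matching y values: 1, 18 (2 points).
  x = 3: rhs = 3, matching y values: none (0 points).
  x = 4: rhs = 4, matching y values: 2, 17 (2 points).
  x = 5: rhs = 10, matching y values: none (0 points).
  x = 6: rhs = 8, matching y values: none (0 points).
  x = 7: rhs = 4, matching y values: 2, 17 (2 points).
  x = 8: rhs = 4, matching y values: 2, 17 (2 points).
  x = 9: rhs = 14, matching y values: none (0 points).
  x = 10: rhs = 2, matching y values: none (0 points).
  x = 11: rhs = 12, matching y values: none (0 points).
  x = 12: rhs = 12, matching y values: none (0 points).
  x = 13: rhs = 8, matching y values: none (0 points).
  x = 14: rhs = 6, matching y values: 5, 14 (2 points).
  x = 15: rhs = 12, matching y values: none (0 points).
  x = 16: rhs = 13, matching y values: none (0 points).
  x = 17: rhs = 15, matching y values: none (0 points).
  x = 18: rhs = 5, matching y values: 9, 10 (2 points).
Total affine count: 14.
Full point count |E(F_19)| = 14 + 1 = 15.
Hasse bound: |15 − (19+1)| = |-5| = 5 ≤ 2√19 ≈ 8.7178 ✓.


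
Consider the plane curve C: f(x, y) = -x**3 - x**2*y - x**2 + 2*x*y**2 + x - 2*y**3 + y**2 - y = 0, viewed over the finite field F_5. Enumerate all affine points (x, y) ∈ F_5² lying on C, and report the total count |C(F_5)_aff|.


Affine F_5-points: {(0, 0), (2, 0), (4, 2), (4, 3)}; count = 4.

For each of the 25 pairs (x, y) ∈ F_5², evaluate f(x, y) mod 5. Record the zeros.
  x = 0: [0↦0, 1↦3, 2↦1, 3↦2, 4↦4]  zeros at y ∈ {0}
  x = 1: [0↦4, 1↦3, 2↦1, 3↦1, 4↦1]  zeros at y ∈ ∅
  x = 2: [0↦0, 1↦3, 2↦4, 3↦1, 4↦2]  zeros at y ∈ {0}
  x = 3: [0↦2, 1↦2, 2↦4, 3↦1, 4↦1]  zeros at y ∈ ∅
  x = 4: [0↦4, 1↦4, 2↦0, 3↦0, 4↦2]  zeros at y ∈ {2, 3}
Collecting zeros: affine points = {(0, 0), (2, 0), (4, 2), (4, 3)}.
Total count |C(F_5)_aff| = 4.


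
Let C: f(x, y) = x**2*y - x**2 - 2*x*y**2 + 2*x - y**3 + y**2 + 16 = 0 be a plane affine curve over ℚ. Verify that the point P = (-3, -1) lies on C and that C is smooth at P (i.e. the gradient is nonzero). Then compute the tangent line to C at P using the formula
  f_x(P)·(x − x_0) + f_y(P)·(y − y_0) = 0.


Tangent line at P: 12*x - 8*y + 28 = 0.

Step 1: f(-3, -1) = 0, so P lies on C.
Step 2: partial derivatives
  f_x(x, y) = 2*x*y - 2*x - 2*y**2 + 2, f_y(x, y) = x**2 - 4*x*y - 3*y**2 + 2*y.
  f_x(P) = 12, f_y(P) = -8 (gradient nonzero, so P is smooth).
Step 3: tangent line at P: 12·(x − -3) + -8·(y − -1) = 0.
Expanding: 12*x - 8*y + 28 = 0.


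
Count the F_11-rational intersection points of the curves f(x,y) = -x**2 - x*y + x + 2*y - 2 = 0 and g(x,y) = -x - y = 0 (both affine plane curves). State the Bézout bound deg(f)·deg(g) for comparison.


Common zeros: {(9, 2)}; count = 1; Bézout bound = 2.

deg(f) = 2, deg(g) = 1, so Bézout bound = 2.
Scan x ∈ F_11. For each x, list the y ∈ F_11 with f(x, y) ≡ 0 and those with g(x, y) ≡ 0 (mod 11); the common zeros in that column are the intersection.
  x = 0: f ≡ 0 at y ∈ {1}; g ≡ 0 at y ∈ {0}; common: ∅.
  x = 1: f ≡ 0 at y ∈ {2}; g ≡ 0 at y ∈ {10}; common: ∅.
  x = 2: f ≡ 0 at y ∈ ∅; g ≡ 0 at y ∈ {9}; common: ∅.
  x = 3: f ≡ 0 at y ∈ {3}; g ≡ 0 at y ∈ {8}; common: ∅.
  x = 4: f ≡ 0 at y ∈ {4}; g ≡ 0 at y ∈ {7}; common: ∅.
  x = 5: f ≡ 0 at y ∈ {0}; g ≡ 0 at y ∈ {6}; common: ∅.
  x = 6: f ≡ 0 at y ∈ {3}; g ≡ 0 at y ∈ {5}; common: ∅.
  x = 7: f ≡ 0 at y ∈ {0}; g ≡ 0 at y ∈ {4}; common: ∅.
  x = 8: f ≡ 0 at y ∈ {5}; g ≡ 0 at y ∈ {3}; common: ∅.
  x = 9: f ≡ 0 at y ∈ {2}; g ≡ 0 at y ∈ {2}; common: {2}.
  x = 10: f ≡ 0 at y ∈ {5}; g ≡ 0 at y ∈ {1}; common: ∅.
Collecting: common zeros = {(9, 2)}, so the count is 1.
Comparison with the Bézout bound: 1 ≤ 2 = deg(f)·deg(g), as expected for curves with no common component (the affine F_11-count falls short of the bound because intersections may lie at infinity, over extension fields, or carry multiplicity).


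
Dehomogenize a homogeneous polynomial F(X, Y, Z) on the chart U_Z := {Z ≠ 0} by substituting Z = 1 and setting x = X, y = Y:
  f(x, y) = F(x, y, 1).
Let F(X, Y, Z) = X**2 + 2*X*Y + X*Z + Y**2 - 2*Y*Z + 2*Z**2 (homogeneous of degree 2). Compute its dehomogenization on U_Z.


f(x, y) = x**2 + 2*x*y + x + y**2 - 2*y + 2

On U_Z we set Z = 1. Each monomial c·X^i·Y^j·Z^k in F becomes c·x^i·y^j·1^k = c·x^i·y^j.
Substituting Z = 1: F(X, Y, 1) = x**2 + 2*x*y + x + y**2 - 2*y + 2.
Note: deg(f) ≤ deg(F) = 2; strict inequality happens when F is divisible by Z (lost terms).


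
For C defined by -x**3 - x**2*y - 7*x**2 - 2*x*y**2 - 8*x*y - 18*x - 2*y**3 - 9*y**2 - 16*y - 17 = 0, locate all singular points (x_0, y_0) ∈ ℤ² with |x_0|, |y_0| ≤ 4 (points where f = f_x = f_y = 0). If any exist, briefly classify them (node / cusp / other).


Singular points: {(-2, -1)}; classification: cusp.

Compute partial derivatives:
  f_x = -3*x**2 - 2*x*y - 14*x - 2*y**2 - 8*y - 18.
  f_y = -x**2 - 4*x*y - 8*x - 6*y**2 - 18*y - 16.
Scan x_0 ∈ {−4, ..., 4}. For each x_0, f_y(x_0, y) is a polynomial in y; find its integer roots y ∈ {−4, ..., 4}, then test f_x and f at those candidates.
  x = -4: f_y(-4, y) = -6*y**2 - 2*y; vanishes at y ∈ {0}. (-4, 0): f_x = -10 ≠ 0.
  x = -3: f_y(-3, y) = -6*y**2 - 6*y - 1; no integer root y with |y| ≤ 4.
  x = -2: f_y(-2, y) = -6*y**2 - 10*y - 4; vanishes at y ∈ {-1}. (-2, -1): f_x = 0, f = 0 — SINGULAR.
  x = -1: f_y(-1, y) = -6*y**2 - 14*y - 9; no integer root y with |y| ≤ 4.
  x = 0: f_y(0, y) = -6*y**2 - 18*y - 16; no integer root y with |y| ≤ 4.
  x = 1: f_y(1, y) = -6*y**2 - 22*y - 25; no integer root y with |y| ≤ 4.
  x = 2: f_y(2, y) = -6*y**2 - 26*y - 36; no integer root y with |y| ≤ 4.
  x = 3: f_y(3, y) = -6*y**2 - 30*y - 49; no integer root y with |y| ≤ 4.
  x = 4: f_y(4, y) = -6*y**2 - 34*y - 64; no integer root y with |y| ≤ 4.
Only singular point on the grid: (-2, -1).
Classify: substitute x = -2 + u, y = -1 + v and expand: f = -u**3 - u**2*v - 2*u*v**2 - 2*v**3 + v**2.
No constant or linear terms (consistent with a singular point). Quadratic part: v**2. Cubic part: -u**3 - u**2*v - 2*u*v**2 - 2*v**3.
The quadratic part v**2 is a perfect square, so there is a single (double) tangent line v = 0, i.e. y = -1. Restricting the cubic part to that line (v = 0) leaves -u**3 ≠ 0, so f is not divisible by v and the branch is v² ≈ u**3 to lowest order — this is a cusp.
Classification: cusp.


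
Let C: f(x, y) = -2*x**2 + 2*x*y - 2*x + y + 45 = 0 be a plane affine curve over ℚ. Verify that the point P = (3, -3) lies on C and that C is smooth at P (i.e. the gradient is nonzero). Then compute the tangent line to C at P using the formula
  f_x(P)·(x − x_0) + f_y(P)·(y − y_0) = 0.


Tangent line at P: -20*x + 7*y + 81 = 0.

Step 1: f(3, -3) = 0, so P lies on C.
Step 2: partial derivatives
  f_x(x, y) = -4*x + 2*y - 2, f_y(x, y) = 2*x + 1.
  f_x(P) = -20, f_y(P) = 7 (gradient nonzero, so P is smooth).
Step 3: tangent line at P: -20·(x − 3) + 7·(y − -3) = 0.
Expanding: -20*x + 7*y + 81 = 0.


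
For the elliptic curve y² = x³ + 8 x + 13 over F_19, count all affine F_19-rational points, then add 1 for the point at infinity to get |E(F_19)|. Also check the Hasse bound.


Affine points = {(3, 8), (3, 11), (5, 8), (5, 11), (6, 7), (6, 12), (8, 0), (9, 4), (9, 15), (11, 8), (11, 11), (14, 0), (16, 0), (18, 2), (18, 17)}; affine count = 15; |E(F_19)| = 16.

Discriminant check: Δ ∝ 4a³ + 27b² = 4·8³ + 27·13² = 4·512 + 27·169 ≡ 18 (mod 19). Nonzero ⇒ E is nonsingular.
For each x ∈ F_19, compute rhs = x³ + 8·x + 13 mod 19, then count y ∈ F_19 with y² ≡ rhs.
  x = 0: rhs = 13, matching y values: none (0 points).
  x = 1: rhs = 3, matching y values: none (0 points).
  x = 2: rhs = 18, matching y values: none (0 points).
  x = 3: rhs = 7, matching y values: 8, 11 (2 points).
  x = 4: rhs = 14, matching y values: none (0 points).
  x = 5: rhs = 7, matching y values: 8, 11 (2 points).
  x = 6: rhs = 11, matching y values: 7, 12 (2 points).
  x = 7: rhs = 13, matching y values: none (0 points).
  x = 8: rhs = 0, matching y values: 0 (1 points).
  x = 9: rhs = 16, matching y values: 4, 15 (2 points).
  x = 10: rhs = 10, matching y values: none (0 points).
  x = 11: rhs = 7, matching y values: 8, 11 (2 points).
  x = 12: rhs = 13, matching y values: none (0 points).
  x = 13: rhs = 15, matching y values: none (0 points).
  x = 14: rhs = 0, matching y values: 0 (1 points).
  x = 15: rhs = 12, matching y values: none (0 points).
  x = 16: rhs = 0, matching y values: 0 (1 points).
  x = 17: rhs = 8, matching y values: none (0 points).
  x = 18: rhs = 4, matching y values: 2, 17 (2 points).
Total affine count: 15.
Full point count |E(F_19)| = 15 + 1 = 16.
Hasse bound: |16 − (19+1)| = |-4| = 4 ≤ 2√19 ≈ 8.7178 ✓.


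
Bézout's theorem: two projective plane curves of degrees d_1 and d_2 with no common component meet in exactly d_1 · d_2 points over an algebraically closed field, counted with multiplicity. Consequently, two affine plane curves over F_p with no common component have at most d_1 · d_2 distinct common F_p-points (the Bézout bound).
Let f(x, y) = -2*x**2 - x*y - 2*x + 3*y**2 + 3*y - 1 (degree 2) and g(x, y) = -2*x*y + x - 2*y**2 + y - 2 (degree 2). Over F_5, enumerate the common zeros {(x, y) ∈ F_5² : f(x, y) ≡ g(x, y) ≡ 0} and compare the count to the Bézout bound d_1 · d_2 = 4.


Common zeros: ∅; count = 0; Bézout bound = 4.

deg(f) = 2, deg(g) = 2, so Bézout bound = 4.
Scan x ∈ F_5. For each x, list the y ∈ F_5 with f(x, y) ≡ 0 and those with g(x, y) ≡ 0 (mod 5); the common zeros in that column are the intersection.
  x = 0: f ≡ 0 at y ∈ {1, 3}; g ≡ 0 at y ∈ {4}; common: ∅.
  x = 1: f ≡ 0 at y ∈ {0, 1}; g ≡ 0 at y ∈ ∅; common: ∅.
  x = 2: f ≡ 0 at y ∈ ∅; g ≡ 0 at y ∈ {0, 1}; common: ∅.
  x = 3: f ≡ 0 at y ∈ {0}; g ≡ 0 at y ∈ ∅; common: ∅.
  x = 4: f ≡ 0 at y ∈ ∅; g ≡ 0 at y ∈ {2}; common: ∅.
Collecting: common zeros = ∅, so the count is 0.
Comparison with the Bézout bound: 0 ≤ 4 = deg(f)·deg(g), as expected for curves with no common component (the affine F_5-count falls short of the bound because intersections may lie at infinity, over extension fields, or carry multiplicity).


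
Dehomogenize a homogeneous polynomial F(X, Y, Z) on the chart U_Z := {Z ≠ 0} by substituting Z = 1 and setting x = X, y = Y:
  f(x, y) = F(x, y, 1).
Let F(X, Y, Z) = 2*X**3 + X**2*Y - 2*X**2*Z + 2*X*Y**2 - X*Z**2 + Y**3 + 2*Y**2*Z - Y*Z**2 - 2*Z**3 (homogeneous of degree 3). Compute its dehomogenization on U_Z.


f(x, y) = 2*x**3 + x**2*y - 2*x**2 + 2*x*y**2 - x + y**3 + 2*y**2 - y - 2

On U_Z we set Z = 1. Each monomial c·X^i·Y^j·Z^k in F becomes c·x^i·y^j·1^k = c·x^i·y^j.
Substituting Z = 1: F(X, Y, 1) = 2*x**3 + x**2*y - 2*x**2 + 2*x*y**2 - x + y**3 + 2*y**2 - y - 2.
Note: deg(f) ≤ deg(F) = 3; strict inequality happens when F is divisible by Z (lost terms).


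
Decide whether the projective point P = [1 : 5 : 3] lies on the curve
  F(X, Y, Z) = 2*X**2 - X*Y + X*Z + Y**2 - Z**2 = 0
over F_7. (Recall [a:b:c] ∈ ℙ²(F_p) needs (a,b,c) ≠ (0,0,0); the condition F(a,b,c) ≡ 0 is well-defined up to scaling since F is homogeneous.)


F(1,5,3) ≡ 2 (mod 7); P is NOT on the curve.

Evaluate F(1, 5, 3) term-by-term (mod 7).
  2*X**2 ↦ 2·1·1·1 = 2
  -X*Y ↦ -1·1·5·1 = -5
  X*Z ↦ 1·1·1·3 = 3
  Y**2 ↦ 1·1·25·1 = 25
  -Z**2 ↦ -1·1·1·9 = -9
Sum: F(1, 5, 3) = (2) + (-5) + (3) + (25) + (-9) = 16.
Reducing mod 7: 16 ≡ 2 (mod 7).
Since F(a, b, c) ≡ 2 ≠ 0 (mod 7), P does NOT lie on the curve.


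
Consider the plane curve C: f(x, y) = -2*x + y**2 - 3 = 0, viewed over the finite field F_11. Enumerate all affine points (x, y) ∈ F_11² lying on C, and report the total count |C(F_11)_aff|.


Affine F_11-points: {(0, 5), (0, 6), (1, 4), (1, 7), (3, 3), (3, 8), (4, 0), (6, 2), (6, 9), (10, 1), (10, 10)}; count = 11.

For each of the 121 pairs (x, y) ∈ F_11², evaluate f(x, y) mod 11. Record the zeros.
  x = 0: [0↦8, 1↦9, 2↦1, 3↦6, 4↦2, 5↦0, 6↦0, 7↦2, 8↦6, 9↦1, 10↦9]  zeros at y ∈ {5, 6}
  x = 1: [0↦6, 1↦7, 2↦10, 3↦4, 4↦0, 5↦9, 6↦9, 7↦0, 8↦4, 9↦10, 10↦7]  zeros at y ∈ {4, 7}
  x = 2: [0↦4, 1↦5, 2↦8, 3↦2, 4↦9, 5↦7, 6↦7, 7↦9, 8↦2, 9↦8, 10↦5]  zeros at y ∈ ∅
  x = 3: [0↦2, 1↦3, 2↦6, 3↦0, 4↦7, 5↦5, 6↦5, 7↦7, 8↦0, 9↦6, 10↦3]  zeros at y ∈ {3, 8}
  x = 4: [0↦0, 1↦1, 2↦4, 3↦9, 4↦5, 5↦3, 6↦3, 7↦5, 8↦9, 9↦4, 10↦1]  zeros at y ∈ {0}
  x = 5: [0↦9, 1↦10, 2↦2, 3↦7, 4↦3, 5↦1, 6↦1, 7↦3, 8↦7, 9↦2, 10↦10]  zeros at y ∈ ∅
  x = 6: [0↦7, 1↦8, 2↦0, 3↦5, 4↦1, 5↦10, 6↦10, 7↦1, 8↦5, 9↦0, 10↦8]  zeros at y ∈ {2, 9}
  x = 7: [0↦5, 1↦6, 2↦9, 3↦3, 4↦10, 5↦8, 6↦8, 7↦10, 8↦3, 9↦9, 10↦6]  zeros at y ∈ ∅
  x = 8: [0↦3, 1↦4, 2↦7, 3↦1, 4↦8, 5↦6, 6↦6, 7↦8, 8↦1, 9↦7, 10↦4]  zeros at y ∈ ∅
  x = 9: [0↦1, 1↦2, 2↦5, 3↦10, 4↦6, 5↦4, 6↦4, 7↦6, 8↦10, 9↦5, 10↦2]  zeros at y ∈ ∅
  x = 10: [0↦10, 1↦0, 2↦3, 3↦8, 4↦4, 5↦2, 6↦2, 7↦4, 8↦8, 9↦3, 10↦0]  zeros at y ∈ {1, 10}
Collecting zeros: affine points = {(0, 5), (0, 6), (1, 4), (1, 7), (3, 3), (3, 8), (4, 0), (6, 2), (6, 9), (10, 1), (10, 10)}.
Total count |C(F_11)_aff| = 11.


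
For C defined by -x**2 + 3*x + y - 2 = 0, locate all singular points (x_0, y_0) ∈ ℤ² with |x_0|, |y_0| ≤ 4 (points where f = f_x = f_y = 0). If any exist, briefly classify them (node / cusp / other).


No singular points in the scanned grid; C is smooth there.

Compute partial derivatives:
  f_x = 3 - 2*x.
  f_y = 1.
f_y = 1 is a nonzero constant, so f_y never vanishes: no point (x, y) can satisfy f = f_x = f_y = 0. In particular no (x, y) ∈ {−4, ..., 4}² is singular; the curve is smooth.


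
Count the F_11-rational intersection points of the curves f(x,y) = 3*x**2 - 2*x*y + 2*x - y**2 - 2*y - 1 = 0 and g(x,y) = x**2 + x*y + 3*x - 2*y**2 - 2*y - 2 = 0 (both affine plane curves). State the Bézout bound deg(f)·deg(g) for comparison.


Common zeros: ∅; count = 0; Bézout bound = 4.

deg(f) = 2, deg(g) = 2, so Bézout bound = 4.
Scan x ∈ F_11. For each x, list the y ∈ F_11 with f(x, y) ≡ 0 and those with g(x, y) ≡ 0 (mod 11); the common zeros in that column are the intersection.
  x = 0: f ≡ 0 at y ∈ {10}; g ≡ 0 at y ∈ ∅; common: ∅.
  x = 1: f ≡ 0 at y ∈ ∅; g ≡ 0 at y ∈ ∅; common: ∅.
  x = 2: f ≡ 0 at y ∈ ∅; g ≡ 0 at y ∈ {2, 9}; common: ∅.
  x = 3: f ≡ 0 at y ∈ {5, 9}; g ≡ 0 at y ∈ ∅; common: ∅.
  x = 4: f ≡ 0 at y ∈ {0, 1}; g ≡ 0 at y ∈ {2, 10}; common: ∅.
  x = 5: f ≡ 0 at y ∈ ∅; g ≡ 0 at y ∈ {8, 10}; common: ∅.
  x = 6: f ≡ 0 at y ∈ {9, 10}; g ≡ 0 at y ∈ {5, 8}; common: ∅.
  x = 7: f ≡ 0 at y ∈ {1, 5}; g ≡ 0 at y ∈ ∅; common: ∅.
  x = 8: f ≡ 0 at y ∈ ∅; g ≡ 0 at y ∈ {5, 9}; common: ∅.
  x = 9: f ≡ 0 at y ∈ ∅; g ≡ 0 at y ∈ ∅; common: ∅.
  x = 10: f ≡ 0 at y ∈ {0}; g ≡ 0 at y ∈ ∅; common: ∅.
Collecting: common zeros = ∅, so the count is 0.
Comparison with the Bézout bound: 0 ≤ 4 = deg(f)·deg(g), as expected for curves with no common component (the affine F_11-count falls short of the bound because intersections may lie at infinity, over extension fields, or carry multiplicity).


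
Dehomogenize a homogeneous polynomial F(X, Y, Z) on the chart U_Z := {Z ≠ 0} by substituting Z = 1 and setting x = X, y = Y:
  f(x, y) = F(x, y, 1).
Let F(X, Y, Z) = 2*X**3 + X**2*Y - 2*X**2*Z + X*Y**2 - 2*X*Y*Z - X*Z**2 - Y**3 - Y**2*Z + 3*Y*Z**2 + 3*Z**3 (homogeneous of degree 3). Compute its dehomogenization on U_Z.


f(x, y) = 2*x**3 + x**2*y - 2*x**2 + x*y**2 - 2*x*y - x - y**3 - y**2 + 3*y + 3

On U_Z we set Z = 1. Each monomial c·X^i·Y^j·Z^k in F becomes c·x^i·y^j·1^k = c·x^i·y^j.
Substituting Z = 1: F(X, Y, 1) = 2*x**3 + x**2*y - 2*x**2 + x*y**2 - 2*x*y - x - y**3 - y**2 + 3*y + 3.
Note: deg(f) ≤ deg(F) = 3; strict inequality happens when F is divisible by Z (lost terms).


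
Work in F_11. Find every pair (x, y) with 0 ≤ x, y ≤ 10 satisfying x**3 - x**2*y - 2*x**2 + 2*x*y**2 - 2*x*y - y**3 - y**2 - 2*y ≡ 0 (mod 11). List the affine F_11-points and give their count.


Affine F_11-points: {(0, 0), (0, 4), (0, 6), (1, 7), (2, 0), (3, 8), (4, 2), (4, 6), (4, 10), (6, 3), (6, 5), (8, 8), (8, 9), (10, 8)}; count = 14.

For each of the 121 pairs (x, y) ∈ F_11², evaluate f(x, y) mod 11. Record the zeros.
  x = 0: [0↦0, 1↦7, 2↦6, 3↦2, 4↦0, 5↦5, 6↦0, 7↦1, 8↦2, 9↦8, 10↦2]  zeros at y ∈ {0, 4, 6}
  x = 1: [0↦10, 1↦5, 2↦7, 3↦10, 4↦8, 5↦6, 6↦9, 7↦0, 8↦6, 9↦10, 10↦6]  zeros at y ∈ {7}
  x = 2: [0↦0, 1↦3, 2↦6, 3↦3, 4↦10, 5↦10, 6↦8, 7↦9, 8↦7, 9↦7, 10↦3]  zeros at y ∈ {0}
  x = 3: [0↦9, 1↦7, 2↦9, 3↦9, 4↦1, 5↦1, 6↦3, 7↦1, 8↦0, 9↦5, 10↦10]  zeros at y ∈ {8}
  x = 4: [0↦10, 1↦1, 2↦0, 3↦1, 4↦9, 5↦7, 6↦0, 7↦4, 8↦2, 9↦10, 10↦0]  zeros at y ∈ {2, 6, 10}
  x = 5: [0↦9, 1↦2, 2↦7, 3↦7, 4↦7, 5↦1, 6↦5, 7↦2, 8↦8, 9↦6, 10↦1]  zeros at y ∈ ∅
  x = 6: [0↦1, 1↦5, 2↦3, 3↦0, 4↦1, 5↦0, 6↦2, 7↦1, 8↦2, 9↦10, 10↦8]  zeros at y ∈ {3, 5}
  x = 7: [0↦3, 1↦5, 2↦5, 3↦8, 4↦8, 5↦10, 6↦8, 7↦7, 8↦1, 9↦6, 10↦5]  zeros at y ∈ ∅
  x = 8: [0↦10, 1↦8, 2↦8, 3↦4, 4↦1, 5↦4, 6↦7, 7↦4, 8↦0, 9↦0, 10↦9]  zeros at y ∈ {8, 9}
  x = 9: [0↦6, 1↦9, 2↦7, 3↦5, 4↦8, 5↦10, 6↦5, 7↦9, 8↦5, 9↦9, 10↦4]  zeros at y ∈ ∅
  x = 10: [0↦8, 1↦3, 2↦8, 3↦6, 4↦2, 5↦1, 6↦8, 7↦6, 8↦0, 9↦6, 10↦7]  zeros at y ∈ {8}
Collecting zeros: affine points = {(0, 0), (0, 4), (0, 6), (1, 7), (2, 0), (3, 8), (4, 2), (4, 6), (4, 10), (6, 3), (6, 5), (8, 8), (8, 9), (10, 8)}.
Total count |C(F_11)_aff| = 14.


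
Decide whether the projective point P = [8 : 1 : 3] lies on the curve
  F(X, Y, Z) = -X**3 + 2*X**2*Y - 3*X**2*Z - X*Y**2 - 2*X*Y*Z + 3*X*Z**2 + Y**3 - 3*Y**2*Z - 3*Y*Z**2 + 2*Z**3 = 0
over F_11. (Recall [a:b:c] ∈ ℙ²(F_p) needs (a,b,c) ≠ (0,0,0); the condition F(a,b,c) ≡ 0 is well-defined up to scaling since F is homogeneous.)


F(8,1,3) ≡ 0 (mod 11); P is on the curve.

Evaluate F(8, 1, 3) term-by-term (mod 11).
  -X**3 ↦ -1·512·1·1 = -512
  2*X**2*Y ↦ 2·64·1·1 = 128
  -3*X**2*Z ↦ -3·64·1·3 = -576
  -X*Y**2 ↦ -1·8·1·1 = -8
  -2*X*Y*Z ↦ -2·8·1·3 = -48
  3*X*Z**2 ↦ 3·8·1·9 = 216
  Y**3 ↦ 1·1·1·1 = 1
  -3*Y**2*Z ↦ -3·1·1·3 = -9
  -3*Y*Z**2 ↦ -3·1·1·9 = -27
  2*Z**3 ↦ 2·1·1·27 = 54
Sum: F(8, 1, 3) = (-512) + (128) + (-576) + (-8) + (-48) + (216) + (1) + (-9) + (-27) + (54) = -781.
Reducing mod 11: -781 ≡ 0 (mod 11).
Since F(a, b, c) ≡ 0 (mod 11), P lies on the curve.


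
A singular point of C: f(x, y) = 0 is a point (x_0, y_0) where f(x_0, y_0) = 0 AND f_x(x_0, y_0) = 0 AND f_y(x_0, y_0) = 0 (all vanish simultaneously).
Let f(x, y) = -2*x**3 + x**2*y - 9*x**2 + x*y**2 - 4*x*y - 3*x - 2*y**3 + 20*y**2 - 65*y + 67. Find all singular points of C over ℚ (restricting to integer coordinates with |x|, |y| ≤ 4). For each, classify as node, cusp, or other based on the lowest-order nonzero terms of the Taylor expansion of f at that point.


Singular points: {(-1, 3)}; classification: cusp.

Compute partial derivatives:
  f_x = -6*x**2 + 2*x*y - 18*x + y**2 - 4*y - 3.
  f_y = x**2 + 2*x*y - 4*x - 6*y**2 + 40*y - 65.
Scan x_0 ∈ {−4, ..., 4}. For each x_0, f_y(x_0, y) is a polynomial in y; find its integer roots y ∈ {−4, ..., 4}, then test f_x and f at those candidates.
  x = -4: f_y(-4, y) = -6*y**2 + 32*y - 33; no integer root y with |y| ≤ 4.
  x = -3: f_y(-3, y) = -6*y**2 + 34*y - 44; vanishes at y ∈ {2}. (-3, 2): f_x = -19 ≠ 0.
  x = -2: f_y(-2, y) = -6*y**2 + 36*y - 53; no integer root y with |y| ≤ 4.
  x = -1: f_y(-1, y) = -6*y**2 + 38*y - 60; vanishes at y ∈ {3}. (-1, 3): f_x = 0, f = 0 — SINGULAR.
  x = 0: f_y(0, y) = -6*y**2 + 40*y - 65; no integer root y with |y| ≤ 4.
  x = 1: f_y(1, y) = -6*y**2 + 42*y - 68; no integer root y with |y| ≤ 4.
  x = 2: f_y(2, y) = -6*y**2 + 44*y - 69; no integer root y with |y| ≤ 4.
  x = 3: f_y(3, y) = -6*y**2 + 46*y - 68; vanishes at y ∈ {2}. (3, 2): f_x = -103 ≠ 0.
  x = 4: f_y(4, y) = -6*y**2 + 48*y - 65; no integer root y with |y| ≤ 4.
Only singular point on the grid: (-1, 3).
Classify: substitute x = -1 + u, y = 3 + v and expand: f = -2*u**3 + u**2*v + u*v**2 - 2*v**3 + v**2.
No constant or linear terms (consistent with a singular point). Quadratic part: v**2. Cubic part: -2*u**3 + u**2*v + u*v**2 - 2*v**3.
The quadratic part v**2 is a perfect square, so there is a single (double) tangent line v = 0, i.e. y = 3. Restricting the cubic part to that line (v = 0) leaves -2*u**3 ≠ 0, so f is not divisible by v and the branch is v² ≈ 2*u**3 to lowest order — this is a cusp.
Classification: cusp.
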